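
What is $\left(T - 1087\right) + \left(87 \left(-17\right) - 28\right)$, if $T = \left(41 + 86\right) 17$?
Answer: $-435$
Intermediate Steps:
$T = 2159$ ($T = 127 \cdot 17 = 2159$)
$\left(T - 1087\right) + \left(87 \left(-17\right) - 28\right) = \left(2159 - 1087\right) + \left(87 \left(-17\right) - 28\right) = 1072 - 1507 = -435$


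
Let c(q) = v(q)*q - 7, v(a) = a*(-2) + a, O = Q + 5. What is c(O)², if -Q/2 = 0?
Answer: 1024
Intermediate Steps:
Q = 0 (Q = -2*0 = 0)
O = 5 (O = 0 + 5 = 5)
v(a) = -a (v(a) = -2*a + a = -a)
c(q) = -7 - q² (c(q) = (-q)*q - 7 = -q² - 7 = -7 - q²)
c(O)² = (-7 - 1*5²)² = (-7 - 1*25)² = (-7 - 25)² = (-32)² = 1024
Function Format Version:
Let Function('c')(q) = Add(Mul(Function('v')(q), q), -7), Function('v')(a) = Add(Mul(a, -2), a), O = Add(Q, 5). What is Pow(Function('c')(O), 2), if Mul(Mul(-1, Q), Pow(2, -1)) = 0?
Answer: 1024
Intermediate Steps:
Q = 0 (Q = Mul(-2, 0) = 0)
O = 5 (O = Add(0, 5) = 5)
Function('v')(a) = Mul(-1, a) (Function('v')(a) = Add(Mul(-2, a), a) = Mul(-1, a))
Function('c')(q) = Add(-7, Mul(-1, Pow(q, 2))) (Function('c')(q) = Add(Mul(Mul(-1, q), q), -7) = Add(Mul(-1, Pow(q, 2)), -7) = Add(-7, Mul(-1, Pow(q, 2))))
Pow(Function('c')(O), 2) = Pow(Add(-7, Mul(-1, Pow(5, 2))), 2) = Pow(Add(-7, Mul(-1, 25)), 2) = Pow(Add(-7, -25), 2) = Pow(-32, 2) = 1024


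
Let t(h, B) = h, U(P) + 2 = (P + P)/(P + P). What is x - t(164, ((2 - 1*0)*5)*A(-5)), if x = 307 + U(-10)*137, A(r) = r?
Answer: 6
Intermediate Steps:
U(P) = -1 (U(P) = -2 + (P + P)/(P + P) = -2 + (2*P)/((2*P)) = -2 + (2*P)*(1/(2*P)) = -2 + 1 = -1)
x = 170 (x = 307 - 1*137 = 307 - 137 = 170)
x - t(164, ((2 - 1*0)*5)*A(-5)) = 170 - 1*164 = 170 - 164 = 6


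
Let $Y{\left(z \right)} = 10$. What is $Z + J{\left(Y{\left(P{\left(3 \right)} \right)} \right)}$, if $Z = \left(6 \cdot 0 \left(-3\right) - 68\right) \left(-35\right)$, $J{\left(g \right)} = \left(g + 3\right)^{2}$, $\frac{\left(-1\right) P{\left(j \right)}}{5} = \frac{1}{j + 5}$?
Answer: $2549$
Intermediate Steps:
$P{\left(j \right)} = - \frac{5}{5 + j}$ ($P{\left(j \right)} = - \frac{5}{j + 5} = - \frac{5}{5 + j}$)
$J{\left(g \right)} = \left(3 + g\right)^{2}$
$Z = 2380$ ($Z = \left(0 \left(-3\right) - 68\right) \left(-35\right) = \left(0 - 68\right) \left(-35\right) = \left(-68\right) \left(-35\right) = 2380$)
$Z + J{\left(Y{\left(P{\left(3 \right)} \right)} \right)} = 2380 + \left(3 + 10\right)^{2} = 2380 + 13^{2} = 2380 + 169 = 2549$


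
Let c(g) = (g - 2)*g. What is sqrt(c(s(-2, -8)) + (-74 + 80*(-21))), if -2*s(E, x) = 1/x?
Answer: 3*I*sqrt(49895)/16 ≈ 41.882*I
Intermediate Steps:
s(E, x) = -1/(2*x)
c(g) = g*(-2 + g) (c(g) = (-2 + g)*g = g*(-2 + g))
sqrt(c(s(-2, -8)) + (-74 + 80*(-21))) = sqrt((-1/2/(-8))*(-2 - 1/2/(-8)) + (-74 + 80*(-21))) = sqrt((-1/2*(-1/8))*(-2 - 1/2*(-1/8)) + (-74 - 1680)) = sqrt((-2 + 1/16)/16 - 1754) = sqrt((1/16)*(-31/16) - 1754) = sqrt(-31/256 - 1754) = sqrt(-449055/256) = 3*I*sqrt(49895)/16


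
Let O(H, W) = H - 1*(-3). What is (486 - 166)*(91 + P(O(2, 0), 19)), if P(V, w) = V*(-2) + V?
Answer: 27520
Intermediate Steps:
O(H, W) = 3 + H (O(H, W) = H + 3 = 3 + H)
P(V, w) = -V (P(V, w) = -2*V + V = -V)
(486 - 166)*(91 + P(O(2, 0), 19)) = (486 - 166)*(91 - (3 + 2)) = 320*(91 - 1*5) = 320*(91 - 5) = 320*86 = 27520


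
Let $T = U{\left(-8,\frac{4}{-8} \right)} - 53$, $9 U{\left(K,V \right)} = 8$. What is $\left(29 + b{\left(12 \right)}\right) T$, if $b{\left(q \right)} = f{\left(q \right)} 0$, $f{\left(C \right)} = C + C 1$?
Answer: $- \frac{13601}{9} \approx -1511.2$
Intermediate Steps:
$f{\left(C \right)} = 2 C$ ($f{\left(C \right)} = C + C = 2 C$)
$b{\left(q \right)} = 0$ ($b{\left(q \right)} = 2 q 0 = 0$)
$U{\left(K,V \right)} = \frac{8}{9}$ ($U{\left(K,V \right)} = \frac{1}{9} \cdot 8 = \frac{8}{9}$)
$T = - \frac{469}{9}$ ($T = \frac{8}{9} - 53 = - \frac{469}{9} \approx -52.111$)
$\left(29 + b{\left(12 \right)}\right) T = \left(29 + 0\right) \left(- \frac{469}{9}\right) = 29 \left(- \frac{469}{9}\right) = - \frac{13601}{9}$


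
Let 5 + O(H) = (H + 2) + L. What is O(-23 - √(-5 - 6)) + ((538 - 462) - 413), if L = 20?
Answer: -343 - I*√11 ≈ -343.0 - 3.3166*I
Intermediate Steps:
O(H) = 17 + H (O(H) = -5 + ((H + 2) + 20) = -5 + ((2 + H) + 20) = -5 + (22 + H) = 17 + H)
O(-23 - √(-5 - 6)) + ((538 - 462) - 413) = (17 + (-23 - √(-5 - 6))) + ((538 - 462) - 413) = (17 + (-23 - √(-11))) + (76 - 413) = (17 + (-23 - I*√11)) - 337 = (-6 - I*√11) - 337 = -343 - I*√11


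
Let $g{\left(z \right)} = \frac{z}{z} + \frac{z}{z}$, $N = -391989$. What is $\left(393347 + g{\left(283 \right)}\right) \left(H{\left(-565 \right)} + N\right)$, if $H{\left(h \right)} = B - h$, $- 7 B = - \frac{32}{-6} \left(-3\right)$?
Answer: $- \frac{1077757379248}{7} \approx -1.5397 \cdot 10^{11}$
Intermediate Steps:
$g{\left(z \right)} = 2$ ($g{\left(z \right)} = 1 + 1 = 2$)
$B = \frac{16}{7}$ ($B = - \frac{- \frac{32}{-6} \left(-3\right)}{7} = - \frac{\left(-32\right) \left(- \frac{1}{6}\right) \left(-3\right)}{7} = - \frac{\frac{16}{3} \left(-3\right)}{7} = \left(- \frac{1}{7}\right) \left(-16\right) = \frac{16}{7} \approx 2.2857$)
$H{\left(h \right)} = \frac{16}{7} - h$
$\left(393347 + g{\left(283 \right)}\right) \left(H{\left(-565 \right)} + N\right) = \left(393347 + 2\right) \left(\left(\frac{16}{7} - -565\right) - 391989\right) = 393349 \left(\left(\frac{16}{7} + 565\right) - 391989\right) = 393349 \left(\frac{3971}{7} - 391989\right) = 393349 \left(- \frac{2739952}{7}\right) = - \frac{1077757379248}{7}$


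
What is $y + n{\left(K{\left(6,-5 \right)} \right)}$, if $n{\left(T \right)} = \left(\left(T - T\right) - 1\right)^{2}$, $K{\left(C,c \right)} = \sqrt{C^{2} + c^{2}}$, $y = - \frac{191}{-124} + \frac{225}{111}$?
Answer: $\frac{20955}{4588} \approx 4.5674$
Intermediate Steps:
$y = \frac{16367}{4588}$ ($y = \left(-191\right) \left(- \frac{1}{124}\right) + 225 \cdot \frac{1}{111} = \frac{191}{124} + \frac{75}{37} = \frac{16367}{4588} \approx 3.5673$)
$n{\left(T \right)} = 1$ ($n{\left(T \right)} = \left(0 - 1\right)^{2} = \left(-1\right)^{2} = 1$)
$y + n{\left(K{\left(6,-5 \right)} \right)} = \frac{16367}{4588} + 1 = \frac{20955}{4588}$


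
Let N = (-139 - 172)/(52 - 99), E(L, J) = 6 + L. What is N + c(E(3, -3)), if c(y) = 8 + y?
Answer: 1110/47 ≈ 23.617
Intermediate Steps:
N = 311/47 (N = -311/(-47) = -311*(-1/47) = 311/47 ≈ 6.6170)
N + c(E(3, -3)) = 311/47 + (8 + (6 + 3)) = 311/47 + (8 + 9) = 311/47 + 17 = 1110/47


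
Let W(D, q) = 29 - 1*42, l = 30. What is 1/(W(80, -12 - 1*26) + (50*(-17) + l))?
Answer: -1/833 ≈ -0.0012005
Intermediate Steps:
W(D, q) = -13 (W(D, q) = 29 - 42 = -13)
1/(W(80, -12 - 1*26) + (50*(-17) + l)) = 1/(-13 + (50*(-17) + 30)) = 1/(-13 + (-850 + 30)) = 1/(-13 - 820) = 1/(-833) = -1/833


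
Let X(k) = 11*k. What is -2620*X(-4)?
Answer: 115280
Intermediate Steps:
-2620*X(-4) = -28820*(-4) = -2620*(-44) = 115280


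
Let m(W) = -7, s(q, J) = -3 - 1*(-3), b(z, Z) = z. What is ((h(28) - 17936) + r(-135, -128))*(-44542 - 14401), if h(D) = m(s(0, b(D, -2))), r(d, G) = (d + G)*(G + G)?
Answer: -2910900055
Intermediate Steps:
r(d, G) = 2*G*(G + d) (r(d, G) = (G + d)*(2*G) = 2*G*(G + d))
s(q, J) = 0 (s(q, J) = -3 + 3 = 0)
h(D) = -7
((h(28) - 17936) + r(-135, -128))*(-44542 - 14401) = ((-7 - 17936) + 2*(-128)*(-128 - 135))*(-44542 - 14401) = (-17943 + 2*(-128)*(-263))*(-58943) = (-17943 + 67328)*(-58943) = 49385*(-58943) = -2910900055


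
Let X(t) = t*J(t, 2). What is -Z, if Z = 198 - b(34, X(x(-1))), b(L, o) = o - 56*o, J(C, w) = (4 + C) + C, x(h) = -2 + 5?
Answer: -1848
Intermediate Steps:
x(h) = 3
J(C, w) = 4 + 2*C
X(t) = t*(4 + 2*t)
b(L, o) = -55*o
Z = 1848 (Z = 198 - (-55)*2*3*(2 + 3) = 198 - (-55)*2*3*5 = 198 - (-55)*30 = 198 - 1*(-1650) = 198 + 1650 = 1848)
-Z = -1*1848 = -1848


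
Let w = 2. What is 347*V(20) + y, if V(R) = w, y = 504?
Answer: 1198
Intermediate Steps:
V(R) = 2
347*V(20) + y = 347*2 + 504 = 694 + 504 = 1198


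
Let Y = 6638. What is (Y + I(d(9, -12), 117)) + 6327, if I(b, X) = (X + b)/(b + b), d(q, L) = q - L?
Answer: 90778/7 ≈ 12968.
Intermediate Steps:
I(b, X) = (X + b)/(2*b) (I(b, X) = (X + b)/((2*b)) = (X + b)*(1/(2*b)) = (X + b)/(2*b))
(Y + I(d(9, -12), 117)) + 6327 = (6638 + (117 + (9 - 1*(-12)))/(2*(9 - 1*(-12)))) + 6327 = (6638 + (117 + (9 + 12))/(2*(9 + 12))) + 6327 = (6638 + (1/2)*(117 + 21)/21) + 6327 = (6638 + (1/2)*(1/21)*138) + 6327 = (6638 + 23/7) + 6327 = 46489/7 + 6327 = 90778/7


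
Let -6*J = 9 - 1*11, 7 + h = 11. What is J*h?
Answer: 4/3 ≈ 1.3333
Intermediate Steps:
h = 4 (h = -7 + 11 = 4)
J = 1/3 (J = -(9 - 1*11)/6 = -(9 - 11)/6 = -1/6*(-2) = 1/3 ≈ 0.33333)
J*h = (1/3)*4 = 4/3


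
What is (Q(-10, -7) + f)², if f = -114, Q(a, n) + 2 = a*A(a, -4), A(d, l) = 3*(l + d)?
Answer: 92416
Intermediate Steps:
A(d, l) = 3*d + 3*l (A(d, l) = 3*(d + l) = 3*d + 3*l)
Q(a, n) = -2 + a*(-12 + 3*a) (Q(a, n) = -2 + a*(3*a + 3*(-4)) = -2 + a*(3*a - 12) = -2 + a*(-12 + 3*a))
(Q(-10, -7) + f)² = ((-2 + 3*(-10)*(-4 - 10)) - 114)² = ((-2 + 3*(-10)*(-14)) - 114)² = ((-2 + 420) - 114)² = (418 - 114)² = 304² = 92416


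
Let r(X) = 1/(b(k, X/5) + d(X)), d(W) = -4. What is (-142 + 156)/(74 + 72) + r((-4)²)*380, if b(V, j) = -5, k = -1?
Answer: -27677/657 ≈ -42.126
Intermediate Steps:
r(X) = -⅑ (r(X) = 1/(-5 - 4) = 1/(-9) = -⅑)
(-142 + 156)/(74 + 72) + r((-4)²)*380 = (-142 + 156)/(74 + 72) - ⅑*380 = 14/146 - 380/9 = 14*(1/146) - 380/9 = 7/73 - 380/9 = -27677/657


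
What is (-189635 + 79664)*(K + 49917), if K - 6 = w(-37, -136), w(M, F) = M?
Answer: -5486013306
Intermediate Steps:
K = -31 (K = 6 - 37 = -31)
(-189635 + 79664)*(K + 49917) = (-189635 + 79664)*(-31 + 49917) = -109971*49886 = -5486013306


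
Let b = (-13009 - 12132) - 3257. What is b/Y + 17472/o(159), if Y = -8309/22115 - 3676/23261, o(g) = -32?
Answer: 4819499653192/91523463 ≈ 52659.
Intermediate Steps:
b = -28398 (b = -25141 - 3257 = -28398)
Y = -274570389/514417015 (Y = -8309*1/22115 - 3676*1/23261 = -8309/22115 - 3676/23261 = -274570389/514417015 ≈ -0.53375)
b/Y + 17472/o(159) = -28398/(-274570389/514417015) + 17472/(-32) = -28398*(-514417015/274570389) + 17472*(-1/32) = 4869471463990/91523463 - 546 = 4819499653192/91523463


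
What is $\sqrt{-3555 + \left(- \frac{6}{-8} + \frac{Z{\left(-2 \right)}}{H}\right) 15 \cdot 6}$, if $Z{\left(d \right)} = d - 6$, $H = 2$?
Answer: $\frac{9 i \sqrt{190}}{2} \approx 62.028 i$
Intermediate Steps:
$Z{\left(d \right)} = -6 + d$ ($Z{\left(d \right)} = d - 6 = -6 + d$)
$\sqrt{-3555 + \left(- \frac{6}{-8} + \frac{Z{\left(-2 \right)}}{H}\right) 15 \cdot 6} = \sqrt{-3555 + \left(- \frac{6}{-8} + \frac{-6 - 2}{2}\right) 15 \cdot 6} = \sqrt{-3555 + \left(\left(-6\right) \left(- \frac{1}{8}\right) - 4\right) 15 \cdot 6} = \sqrt{-3555 + \left(\frac{3}{4} - 4\right) 15 \cdot 6} = \sqrt{-3555 + \left(- \frac{13}{4}\right) 15 \cdot 6} = \sqrt{-3555 - \frac{585}{2}} = \sqrt{- \frac{7695}{2}} = \frac{9 i \sqrt{190}}{2}$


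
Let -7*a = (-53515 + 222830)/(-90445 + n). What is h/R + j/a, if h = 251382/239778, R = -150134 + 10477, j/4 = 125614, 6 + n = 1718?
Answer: 1741815028204148077021/944966095276665 ≈ 1.8433e+6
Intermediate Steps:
n = 1712 (n = -6 + 1718 = 1712)
j = 502456 (j = 4*125614 = 502456)
a = 169315/621131 (a = -(-53515 + 222830)/(7*(-90445 + 1712)) = -169315/(7*(-88733)) = -169315*(-1)/(7*88733) = -⅐*(-169315/88733) = 169315/621131 ≈ 0.27259)
R = -139657
h = 41897/39963 (h = 251382*(1/239778) = 41897/39963 ≈ 1.0484)
h/R + j/a = (41897/39963)/(-139657) + 502456/(169315/621131) = (41897/39963)*(-1/139657) + 502456*(621131/169315) = -41897/5581112691 + 312090997736/169315 = 1741815028204148077021/944966095276665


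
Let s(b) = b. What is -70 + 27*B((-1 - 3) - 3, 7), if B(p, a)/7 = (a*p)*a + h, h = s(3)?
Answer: -64330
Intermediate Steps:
h = 3
B(p, a) = 21 + 7*p*a² (B(p, a) = 7*((a*p)*a + 3) = 7*(p*a² + 3) = 7*(3 + p*a²) = 21 + 7*p*a²)
-70 + 27*B((-1 - 3) - 3, 7) = -70 + 27*(21 + 7*((-1 - 3) - 3)*7²) = -70 + 27*(21 + 7*(-4 - 3)*49) = -70 + 27*(21 + 7*(-7)*49) = -70 + 27*(21 - 2401) = -70 + 27*(-2380) = -70 - 64260 = -64330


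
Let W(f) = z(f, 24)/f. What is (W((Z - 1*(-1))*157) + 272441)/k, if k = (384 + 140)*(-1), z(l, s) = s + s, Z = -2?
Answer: -42773189/82268 ≈ -519.92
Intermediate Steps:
z(l, s) = 2*s
W(f) = 48/f (W(f) = (2*24)/f = 48/f)
k = -524 (k = 524*(-1) = -524)
(W((Z - 1*(-1))*157) + 272441)/k = (48/(((-2 - 1*(-1))*157)) + 272441)/(-524) = (48/(((-2 + 1)*157)) + 272441)*(-1/524) = (48/((-1*157)) + 272441)*(-1/524) = (48/(-157) + 272441)*(-1/524) = (48*(-1/157) + 272441)*(-1/524) = (-48/157 + 272441)*(-1/524) = (42773189/157)*(-1/524) = -42773189/82268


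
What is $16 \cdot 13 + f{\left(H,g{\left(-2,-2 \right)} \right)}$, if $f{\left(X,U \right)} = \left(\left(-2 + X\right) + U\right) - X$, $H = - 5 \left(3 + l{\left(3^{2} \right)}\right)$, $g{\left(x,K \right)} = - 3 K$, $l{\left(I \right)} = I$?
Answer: $212$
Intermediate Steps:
$H = -60$ ($H = - 5 \left(3 + 3^{2}\right) = - 5 \left(3 + 9\right) = \left(-5\right) 12 = -60$)
$f{\left(X,U \right)} = -2 + U$ ($f{\left(X,U \right)} = \left(-2 + U + X\right) - X = -2 + U$)
$16 \cdot 13 + f{\left(H,g{\left(-2,-2 \right)} \right)} = 16 \cdot 13 - -4 = 208 + \left(-2 + 6\right) = 208 + 4 = 212$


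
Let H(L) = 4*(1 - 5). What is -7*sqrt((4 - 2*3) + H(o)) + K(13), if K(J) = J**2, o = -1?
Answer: 169 - 21*I*sqrt(2) ≈ 169.0 - 29.698*I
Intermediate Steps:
H(L) = -16 (H(L) = 4*(-4) = -16)
-7*sqrt((4 - 2*3) + H(o)) + K(13) = -7*sqrt((4 - 2*3) - 16) + 13**2 = -7*sqrt((4 - 6) - 16) + 169 = -7*sqrt(-2 - 16) + 169 = -21*I*sqrt(2) + 169 = 169 - 21*I*sqrt(2)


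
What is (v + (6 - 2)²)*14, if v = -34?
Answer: -252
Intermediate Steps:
(v + (6 - 2)²)*14 = (-34 + (6 - 2)²)*14 = (-34 + 4²)*14 = (-34 + 16)*14 = -18*14 = -252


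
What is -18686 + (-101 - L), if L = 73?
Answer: -18860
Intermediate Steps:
-18686 + (-101 - L) = -18686 + (-101 - 1*73) = -18686 + (-101 - 73) = -18686 - 174 = -18860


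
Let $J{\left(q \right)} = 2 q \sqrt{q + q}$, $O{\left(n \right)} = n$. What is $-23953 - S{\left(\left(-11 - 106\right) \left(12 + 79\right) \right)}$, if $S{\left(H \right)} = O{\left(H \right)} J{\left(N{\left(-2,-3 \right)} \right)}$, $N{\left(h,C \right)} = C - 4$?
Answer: $-23953 - 149058 i \sqrt{14} \approx -23953.0 - 5.5772 \cdot 10^{5} i$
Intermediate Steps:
$N{\left(h,C \right)} = -4 + C$
$J{\left(q \right)} = 2 \sqrt{2} q^{\frac{3}{2}}$ ($J{\left(q \right)} = 2 q \sqrt{2 q} = 2 q \sqrt{2} \sqrt{q} = 2 \sqrt{2} q^{\frac{3}{2}}$)
$S{\left(H \right)} = - 14 i H \sqrt{14}$ ($S{\left(H \right)} = H 2 \sqrt{2} \left(-4 - 3\right)^{\frac{3}{2}} = H 2 \sqrt{2} \left(-7\right)^{\frac{3}{2}} = H 2 \sqrt{2} \left(- 7 i \sqrt{7}\right) = H \left(- 14 i \sqrt{14}\right) = - 14 i H \sqrt{14}$)
$-23953 - S{\left(\left(-11 - 106\right) \left(12 + 79\right) \right)} = -23953 - - 14 i \left(-11 - 106\right) \left(12 + 79\right) \sqrt{14} = -23953 - - 14 i \left(\left(-117\right) 91\right) \sqrt{14} = -23953 - \left(-14\right) i \left(-10647\right) \sqrt{14} = -23953 - 149058 i \sqrt{14}$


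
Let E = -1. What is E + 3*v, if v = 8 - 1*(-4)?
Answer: 35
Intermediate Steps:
v = 12 (v = 8 + 4 = 12)
E + 3*v = -1 + 3*12 = -1 + 36 = 35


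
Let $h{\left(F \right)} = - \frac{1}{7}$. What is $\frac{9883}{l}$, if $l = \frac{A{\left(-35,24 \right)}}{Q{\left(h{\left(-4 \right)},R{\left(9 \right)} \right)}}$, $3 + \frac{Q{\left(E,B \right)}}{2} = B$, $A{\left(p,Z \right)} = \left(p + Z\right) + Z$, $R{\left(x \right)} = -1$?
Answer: $- \frac{79064}{13} \approx -6081.8$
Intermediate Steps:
$A{\left(p,Z \right)} = p + 2 Z$ ($A{\left(p,Z \right)} = \left(Z + p\right) + Z = p + 2 Z$)
$h{\left(F \right)} = - \frac{1}{7}$ ($h{\left(F \right)} = \left(-1\right) \frac{1}{7} = - \frac{1}{7}$)
$Q{\left(E,B \right)} = -6 + 2 B$
$l = - \frac{13}{8}$ ($l = \frac{-35 + 2 \cdot 24}{-6 + 2 \left(-1\right)} = \frac{-35 + 48}{-6 - 2} = \frac{13}{-8} = 13 \left(- \frac{1}{8}\right) = - \frac{13}{8} \approx -1.625$)
$\frac{9883}{l} = \frac{9883}{- \frac{13}{8}} = 9883 \left(- \frac{8}{13}\right) = - \frac{79064}{13}$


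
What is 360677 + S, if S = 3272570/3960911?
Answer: 1428612769317/3960911 ≈ 3.6068e+5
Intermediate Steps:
S = 3272570/3960911 (S = 3272570*(1/3960911) = 3272570/3960911 ≈ 0.82622)
360677 + S = 360677 + 3272570/3960911 = 1428612769317/3960911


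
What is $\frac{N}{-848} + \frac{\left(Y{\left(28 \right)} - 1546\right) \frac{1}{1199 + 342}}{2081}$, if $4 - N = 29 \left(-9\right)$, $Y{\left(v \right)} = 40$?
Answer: $- \frac{16058201}{51309136} \approx -0.31297$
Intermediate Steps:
$N = 265$ ($N = 4 - 29 \left(-9\right) = 4 - -261 = 4 + 261 = 265$)
$\frac{N}{-848} + \frac{\left(Y{\left(28 \right)} - 1546\right) \frac{1}{1199 + 342}}{2081} = \frac{265}{-848} + \frac{\left(40 - 1546\right) \frac{1}{1199 + 342}}{2081} = 265 \left(- \frac{1}{848}\right) + - \frac{1506}{1541} \cdot \frac{1}{2081} = - \frac{5}{16} + \left(-1506\right) \frac{1}{1541} \cdot \frac{1}{2081} = - \frac{5}{16} - \frac{1506}{3206821} = - \frac{16058201}{51309136}$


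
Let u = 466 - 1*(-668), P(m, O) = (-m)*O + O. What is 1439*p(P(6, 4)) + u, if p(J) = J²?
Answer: 576734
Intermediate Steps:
P(m, O) = O - O*m (P(m, O) = -O*m + O = O - O*m)
u = 1134 (u = 466 + 668 = 1134)
1439*p(P(6, 4)) + u = 1439*(4*(1 - 1*6))² + 1134 = 1439*(4*(1 - 6))² + 1134 = 1439*(4*(-5))² + 1134 = 1439*(-20)² + 1134 = 1439*400 + 1134 = 575600 + 1134 = 576734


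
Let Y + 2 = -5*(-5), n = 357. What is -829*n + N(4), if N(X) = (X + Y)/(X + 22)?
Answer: -7694751/26 ≈ -2.9595e+5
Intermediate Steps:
Y = 23 (Y = -2 - 5*(-5) = -2 + 25 = 23)
N(X) = (23 + X)/(22 + X) (N(X) = (X + 23)/(X + 22) = (23 + X)/(22 + X))
-829*n + N(4) = -829*357 + (23 + 4)/(22 + 4) = -295953 + 27/26 = -7694751/26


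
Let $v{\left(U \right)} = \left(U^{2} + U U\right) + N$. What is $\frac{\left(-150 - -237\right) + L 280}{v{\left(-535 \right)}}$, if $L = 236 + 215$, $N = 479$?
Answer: $\frac{126367}{572929} \approx 0.22056$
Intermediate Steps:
$v{\left(U \right)} = 479 + 2 U^{2}$ ($v{\left(U \right)} = \left(U^{2} + U U\right) + 479 = \left(U^{2} + U^{2}\right) + 479 = 2 U^{2} + 479 = 479 + 2 U^{2}$)
$L = 451$
$\frac{\left(-150 - -237\right) + L 280}{v{\left(-535 \right)}} = \frac{\left(-150 - -237\right) + 451 \cdot 280}{479 + 2 \left(-535\right)^{2}} = \frac{\left(-150 + 237\right) + 126280}{479 + 2 \cdot 286225} = \frac{87 + 126280}{479 + 572450} = \frac{126367}{572929}$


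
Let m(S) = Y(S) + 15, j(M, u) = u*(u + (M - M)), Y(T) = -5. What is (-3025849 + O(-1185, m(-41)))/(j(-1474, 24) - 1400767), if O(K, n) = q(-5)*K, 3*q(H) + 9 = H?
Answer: 3020319/1400191 ≈ 2.1571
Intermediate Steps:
q(H) = -3 + H/3
j(M, u) = u**2 (j(M, u) = u*(u + 0) = u*u = u**2)
m(S) = 10 (m(S) = -5 + 15 = 10)
O(K, n) = -14*K/3 (O(K, n) = (-3 + (1/3)*(-5))*K = (-3 - 5/3)*K = -14*K/3)
(-3025849 + O(-1185, m(-41)))/(j(-1474, 24) - 1400767) = (-3025849 - 14/3*(-1185))/(24**2 - 1400767) = (-3025849 + 5530)/(576 - 1400767) = -3020319/(-1400191) = -3020319*(-1/1400191) = 3020319/1400191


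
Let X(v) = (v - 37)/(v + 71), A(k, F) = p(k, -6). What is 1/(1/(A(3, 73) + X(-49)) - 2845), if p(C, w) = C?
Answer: -10/28461 ≈ -0.00035136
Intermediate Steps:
A(k, F) = k
X(v) = (-37 + v)/(71 + v)
1/(1/(A(3, 73) + X(-49)) - 2845) = 1/(1/(3 + (-37 - 49)/(71 - 49)) - 2845) = 1/(1/(3 - 86/22) - 2845) = 1/(1/(3 + (1/22)*(-86)) - 2845) = 1/(1/(3 - 43/11) - 2845) = 1/(1/(-10/11) - 2845) = 1/(-11/10 - 2845) = 1/(-28461/10) = -10/28461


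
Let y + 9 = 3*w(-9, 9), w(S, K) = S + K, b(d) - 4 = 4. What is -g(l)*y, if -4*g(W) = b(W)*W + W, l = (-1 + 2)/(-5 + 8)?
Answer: -27/4 ≈ -6.7500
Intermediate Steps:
b(d) = 8 (b(d) = 4 + 4 = 8)
w(S, K) = K + S
y = -9 (y = -9 + 3*(9 - 9) = -9 + 3*0 = -9 + 0 = -9)
l = ⅓ (l = 1/3 = 1*(⅓) = ⅓ ≈ 0.33333)
g(W) = -9*W/4 (g(W) = -(8*W + W)/4 = -9*W/4)
-g(l)*y = -(-9/4*⅓)*(-9) = -(-3)*(-9)/4 = -1*27/4 = -27/4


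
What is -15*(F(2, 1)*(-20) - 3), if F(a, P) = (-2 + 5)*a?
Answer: 1845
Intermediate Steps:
F(a, P) = 3*a
-15*(F(2, 1)*(-20) - 3) = -15*((3*2)*(-20) - 3) = -15*(6*(-20) - 3) = -15*(-120 - 3) = -15*(-123) = 1845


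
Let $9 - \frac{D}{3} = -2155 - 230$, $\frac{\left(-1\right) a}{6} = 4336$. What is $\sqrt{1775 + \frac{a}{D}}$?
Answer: $\frac{\sqrt{282005087}}{399} \approx 42.088$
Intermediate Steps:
$a = -26016$ ($a = \left(-6\right) 4336 = -26016$)
$D = 7182$ ($D = 27 - 3 \left(-2155 - 230\right) = 27 - -7155 = 27 + 7155 = 7182$)
$\sqrt{1775 + \frac{a}{D}} = \sqrt{1775 - \frac{26016}{7182}} = \sqrt{1775 - \frac{4336}{1197}} = \sqrt{\frac{2120339}{1197}} = \frac{\sqrt{282005087}}{399}$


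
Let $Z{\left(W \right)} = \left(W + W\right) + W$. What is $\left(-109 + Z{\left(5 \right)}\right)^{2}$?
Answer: $8836$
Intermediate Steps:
$Z{\left(W \right)} = 3 W$ ($Z{\left(W \right)} = 2 W + W = 3 W$)
$\left(-109 + Z{\left(5 \right)}\right)^{2} = \left(-109 + 3 \cdot 5\right)^{2} = \left(-109 + 15\right)^{2} = \left(-94\right)^{2} = 8836$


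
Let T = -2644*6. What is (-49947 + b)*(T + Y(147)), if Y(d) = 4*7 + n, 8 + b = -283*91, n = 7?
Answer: 1198381932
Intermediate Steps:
T = -15864
b = -25761 (b = -8 - 283*91 = -8 - 25753 = -25761)
Y(d) = 35 (Y(d) = 4*7 + 7 = 28 + 7 = 35)
(-49947 + b)*(T + Y(147)) = (-49947 - 25761)*(-15864 + 35) = -75708*(-15829) = 1198381932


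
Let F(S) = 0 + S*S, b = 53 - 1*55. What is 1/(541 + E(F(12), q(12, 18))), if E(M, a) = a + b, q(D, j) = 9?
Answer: 1/548 ≈ 0.0018248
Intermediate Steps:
b = -2 (b = 53 - 55 = -2)
F(S) = S² (F(S) = 0 + S² = S²)
E(M, a) = -2 + a (E(M, a) = a - 2 = -2 + a)
1/(541 + E(F(12), q(12, 18))) = 1/(541 + (-2 + 9)) = 1/(541 + 7) = 1/548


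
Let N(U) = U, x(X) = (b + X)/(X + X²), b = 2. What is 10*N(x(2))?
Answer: 20/3 ≈ 6.6667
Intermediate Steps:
x(X) = (2 + X)/(X + X²)
10*N(x(2)) = 10*((2 + 2)/(2*(1 + 2))) = 10*((½)*4/3) = 10*((½)*(⅓)*4) = 10*(⅔) = 20/3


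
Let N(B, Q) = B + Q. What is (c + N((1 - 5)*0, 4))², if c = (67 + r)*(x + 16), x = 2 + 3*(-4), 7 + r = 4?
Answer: 150544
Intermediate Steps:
r = -3 (r = -7 + 4 = -3)
x = -10 (x = 2 - 12 = -10)
c = 384 (c = (67 - 3)*(-10 + 16) = 64*6 = 384)
(c + N((1 - 5)*0, 4))² = (384 + ((1 - 5)*0 + 4))² = (384 + (-4*0 + 4))² = (384 + (0 + 4))² = (384 + 4)² = 388² = 150544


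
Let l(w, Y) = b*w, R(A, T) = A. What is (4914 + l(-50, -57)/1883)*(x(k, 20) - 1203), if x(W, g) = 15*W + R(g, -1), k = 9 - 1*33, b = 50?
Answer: -14273617166/1883 ≈ -7.5803e+6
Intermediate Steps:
k = -24 (k = 9 - 33 = -24)
x(W, g) = g + 15*W (x(W, g) = 15*W + g = g + 15*W)
l(w, Y) = 50*w
(4914 + l(-50, -57)/1883)*(x(k, 20) - 1203) = (4914 + (50*(-50))/1883)*((20 + 15*(-24)) - 1203) = (4914 - 2500*1/1883)*((20 - 360) - 1203) = (4914 - 2500/1883)*(-340 - 1203) = (9250562/1883)*(-1543) = -14273617166/1883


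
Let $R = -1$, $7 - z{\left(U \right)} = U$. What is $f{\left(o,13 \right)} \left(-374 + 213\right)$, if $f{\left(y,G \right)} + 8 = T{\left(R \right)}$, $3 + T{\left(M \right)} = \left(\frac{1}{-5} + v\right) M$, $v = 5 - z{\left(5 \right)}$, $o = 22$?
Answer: $\frac{11109}{5} \approx 2221.8$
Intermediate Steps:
$z{\left(U \right)} = 7 - U$
$v = 3$ ($v = 5 - \left(7 - 5\right) = 5 - 2 = 3$)
$T{\left(M \right)} = -3 + \frac{14 M}{5}$ ($T{\left(M \right)} = -3 + \left(\frac{1}{-5} + 3\right) M = -3 + \left(- \frac{1}{5} + 3\right) M = -3 + \frac{14 M}{5}$)
$f{\left(y,G \right)} = - \frac{69}{5}$ ($f{\left(y,G \right)} = -8 + \left(-3 + \frac{14}{5} \left(-1\right)\right) = -8 - \frac{29}{5} = - \frac{69}{5}$)
$f{\left(o,13 \right)} \left(-374 + 213\right) = - \frac{69 \left(-374 + 213\right)}{5} = \left(- \frac{69}{5}\right) \left(-161\right) = \frac{11109}{5}$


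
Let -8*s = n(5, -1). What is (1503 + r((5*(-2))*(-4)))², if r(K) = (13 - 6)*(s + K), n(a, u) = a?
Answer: 202464441/64 ≈ 3.1635e+6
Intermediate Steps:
s = -5/8 (s = -⅛*5 = -5/8 ≈ -0.62500)
r(K) = -35/8 + 7*K (r(K) = (13 - 6)*(-5/8 + K) = 7*(-5/8 + K) = -35/8 + 7*K)
(1503 + r((5*(-2))*(-4)))² = (1503 + (-35/8 + 7*((5*(-2))*(-4))))² = (1503 + (-35/8 + 7*(-10*(-4))))² = (1503 + (-35/8 + 7*40))² = (1503 + (-35/8 + 280))² = (1503 + 2205/8)² = (14229/8)² = 202464441/64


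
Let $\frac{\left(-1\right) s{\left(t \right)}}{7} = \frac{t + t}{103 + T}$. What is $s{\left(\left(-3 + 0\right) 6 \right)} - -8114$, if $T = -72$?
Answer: $\frac{251786}{31} \approx 8122.1$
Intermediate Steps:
$s{\left(t \right)} = - \frac{14 t}{31}$ ($s{\left(t \right)} = - 7 \frac{t + t}{103 - 72} = - 7 \frac{2 t}{31} = - \frac{14 t}{31}$)
$s{\left(\left(-3 + 0\right) 6 \right)} - -8114 = - \frac{14 \left(-3 + 0\right) 6}{31} - -8114 = - \frac{14 \left(\left(-3\right) 6\right)}{31} + 8114 = \left(- \frac{14}{31}\right) \left(-18\right) + 8114 = \frac{252}{31} + 8114 = \frac{251786}{31}$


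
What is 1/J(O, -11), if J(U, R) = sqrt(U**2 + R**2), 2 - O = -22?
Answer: sqrt(697)/697 ≈ 0.037878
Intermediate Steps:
O = 24 (O = 2 - 1*(-22) = 2 + 22 = 24)
J(U, R) = sqrt(R**2 + U**2)
1/J(O, -11) = 1/(sqrt((-11)**2 + 24**2)) = 1/(sqrt(121 + 576)) = 1/(sqrt(697)) = sqrt(697)/697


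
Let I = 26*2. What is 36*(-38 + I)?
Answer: 504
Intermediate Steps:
I = 52
36*(-38 + I) = 36*(-38 + 52) = 36*14 = 504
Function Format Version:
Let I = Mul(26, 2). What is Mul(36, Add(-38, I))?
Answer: 504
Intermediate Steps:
I = 52
Mul(36, Add(-38, I)) = Mul(36, Add(-38, 52)) = Mul(36, 14) = 504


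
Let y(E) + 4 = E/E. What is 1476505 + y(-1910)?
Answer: 1476502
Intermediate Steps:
y(E) = -3 (y(E) = -4 + E/E = -4 + 1 = -3)
1476505 + y(-1910) = 1476505 - 3 = 1476502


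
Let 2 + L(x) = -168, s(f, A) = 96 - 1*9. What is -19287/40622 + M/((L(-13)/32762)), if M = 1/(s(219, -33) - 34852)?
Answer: -56328138193/120039025550 ≈ -0.46925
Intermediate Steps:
s(f, A) = 87 (s(f, A) = 96 - 9 = 87)
M = -1/34765 (M = 1/(87 - 34852) = 1/(-34765) = -1/34765 ≈ -2.8765e-5)
L(x) = -170 (L(x) = -2 - 168 = -170)
-19287/40622 + M/((L(-13)/32762)) = -19287/40622 - 1/(34765*((-170/32762))) = -19287*1/40622 - 1/(34765*((-170*1/32762))) = -19287/40622 - 1/(34765*(-85/16381)) = -19287/40622 - 1/34765*(-16381/85) = -19287/40622 + 16381/2955025 = -56328138193/120039025550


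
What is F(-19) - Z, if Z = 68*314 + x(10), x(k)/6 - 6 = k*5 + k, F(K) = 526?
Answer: -21222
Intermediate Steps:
x(k) = 36 + 36*k (x(k) = 36 + 6*(k*5 + k) = 36 + 6*(5*k + k) = 36 + 6*(6*k) = 36 + 36*k)
Z = 21748 (Z = 68*314 + (36 + 36*10) = 21352 + (36 + 360) = 21352 + 396 = 21748)
F(-19) - Z = 526 - 1*21748 = 526 - 21748 = -21222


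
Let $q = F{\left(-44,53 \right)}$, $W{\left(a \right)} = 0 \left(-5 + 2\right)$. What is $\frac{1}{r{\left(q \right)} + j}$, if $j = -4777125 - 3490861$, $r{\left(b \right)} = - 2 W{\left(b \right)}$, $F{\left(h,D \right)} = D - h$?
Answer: $- \frac{1}{8267986} \approx -1.2095 \cdot 10^{-7}$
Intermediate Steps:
$W{\left(a \right)} = 0$ ($W{\left(a \right)} = 0 \left(-3\right) = 0$)
$q = 97$ ($q = 53 - -44 = 53 + 44 = 97$)
$r{\left(b \right)} = 0$ ($r{\left(b \right)} = \left(-2\right) 0 = 0$)
$j = -8267986$ ($j = -4777125 - 3490861 = -8267986$)
$\frac{1}{r{\left(q \right)} + j} = \frac{1}{0 - 8267986} = \frac{1}{-8267986} = - \frac{1}{8267986}$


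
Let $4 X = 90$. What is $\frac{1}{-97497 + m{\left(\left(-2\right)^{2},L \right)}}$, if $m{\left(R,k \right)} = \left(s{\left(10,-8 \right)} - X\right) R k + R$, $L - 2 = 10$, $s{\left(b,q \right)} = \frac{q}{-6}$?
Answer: $- \frac{1}{98509} \approx -1.0151 \cdot 10^{-5}$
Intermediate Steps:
$s{\left(b,q \right)} = - \frac{q}{6}$ ($s{\left(b,q \right)} = q \left(- \frac{1}{6}\right) = - \frac{q}{6}$)
$X = \frac{45}{2}$ ($X = \frac{1}{4} \cdot 90 = \frac{45}{2} \approx 22.5$)
$L = 12$ ($L = 2 + 10 = 12$)
$m{\left(R,k \right)} = R - \frac{127 R k}{6}$ ($m{\left(R,k \right)} = \left(\left(- \frac{1}{6}\right) \left(-8\right) - \frac{45}{2}\right) R k + R = \left(\frac{4}{3} - \frac{45}{2}\right) R k + R = - \frac{127 R}{6} k + R = - \frac{127 R k}{6} + R = R - \frac{127 R k}{6}$)
$\frac{1}{-97497 + m{\left(\left(-2\right)^{2},L \right)}} = \frac{1}{-97497 + \frac{\left(-2\right)^{2} \left(6 - 1524\right)}{6}} = \frac{1}{-97497 + \frac{1}{6} \cdot 4 \left(6 - 1524\right)} = \frac{1}{-97497 + \frac{1}{6} \cdot 4 \left(-1518\right)} = \frac{1}{-97497 - 1012} = \frac{1}{-98509} = - \frac{1}{98509}$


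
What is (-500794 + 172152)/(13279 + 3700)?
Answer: -328642/16979 ≈ -19.356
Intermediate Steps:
(-500794 + 172152)/(13279 + 3700) = -328642/16979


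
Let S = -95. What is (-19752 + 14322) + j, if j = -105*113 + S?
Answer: -17390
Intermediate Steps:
j = -11960 (j = -105*113 - 95 = -11865 - 95 = -11960)
(-19752 + 14322) + j = (-19752 + 14322) - 11960 = -5430 - 11960 = -17390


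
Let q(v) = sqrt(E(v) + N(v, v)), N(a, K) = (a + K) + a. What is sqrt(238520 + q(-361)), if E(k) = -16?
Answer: sqrt(238520 + I*sqrt(1099)) ≈ 488.39 + 0.034*I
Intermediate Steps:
N(a, K) = K + 2*a (N(a, K) = (K + a) + a = K + 2*a)
q(v) = sqrt(-16 + 3*v) (q(v) = sqrt(-16 + (v + 2*v)) = sqrt(-16 + 3*v))
sqrt(238520 + q(-361)) = sqrt(238520 + sqrt(-16 + 3*(-361))) = sqrt(238520 + sqrt(-16 - 1083)) = sqrt(238520 + sqrt(-1099)) = sqrt(238520 + I*sqrt(1099))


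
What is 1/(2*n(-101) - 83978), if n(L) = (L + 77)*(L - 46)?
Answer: -1/76922 ≈ -1.3000e-5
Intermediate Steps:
n(L) = (-46 + L)*(77 + L) (n(L) = (77 + L)*(-46 + L) = (-46 + L)*(77 + L))
1/(2*n(-101) - 83978) = 1/(2*(-3542 + (-101)² + 31*(-101)) - 83978) = 1/(2*(-3542 + 10201 - 3131) - 83978) = 1/(2*3528 - 83978) = 1/(7056 - 83978) = 1/(-76922) = -1/76922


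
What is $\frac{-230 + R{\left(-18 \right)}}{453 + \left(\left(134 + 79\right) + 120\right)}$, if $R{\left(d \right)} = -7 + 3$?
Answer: $- \frac{39}{131} \approx -0.29771$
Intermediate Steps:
$R{\left(d \right)} = -4$
$\frac{-230 + R{\left(-18 \right)}}{453 + \left(\left(134 + 79\right) + 120\right)} = \frac{-230 - 4}{453 + \left(\left(134 + 79\right) + 120\right)} = - \frac{234}{453 + \left(213 + 120\right)} = - \frac{234}{453 + 333} = - \frac{234}{786} = \left(-234\right) \frac{1}{786} = - \frac{39}{131}$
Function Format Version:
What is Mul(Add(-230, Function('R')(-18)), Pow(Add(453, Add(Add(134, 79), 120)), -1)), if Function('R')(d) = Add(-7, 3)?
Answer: Rational(-39, 131) ≈ -0.29771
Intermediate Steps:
Function('R')(d) = -4
Mul(Add(-230, Function('R')(-18)), Pow(Add(453, Add(Add(134, 79), 120)), -1)) = Mul(Add(-230, -4), Pow(Add(453, Add(Add(134, 79), 120)), -1)) = Mul(-234, Pow(Add(453, Add(213, 120)), -1)) = Mul(-234, Pow(Add(453, 333), -1)) = Mul(-234, Pow(786, -1)) = Mul(-234, Rational(1, 786)) = Rational(-39, 131)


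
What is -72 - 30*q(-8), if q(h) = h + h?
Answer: 408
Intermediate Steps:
q(h) = 2*h
-72 - 30*q(-8) = -72 - 60*(-8) = -72 - 30*(-16) = -72 + 480 = 408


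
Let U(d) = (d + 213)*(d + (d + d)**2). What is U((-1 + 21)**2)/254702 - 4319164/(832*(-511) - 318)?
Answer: 42031203838282/27092014985 ≈ 1551.4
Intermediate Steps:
U(d) = (213 + d)*(d + 4*d**2) (U(d) = (213 + d)*(d + (2*d)**2) = (213 + d)*(d + 4*d**2))
U((-1 + 21)**2)/254702 - 4319164/(832*(-511) - 318) = ((-1 + 21)**2*(213 + 4*((-1 + 21)**2)**2 + 853*(-1 + 21)**2))/254702 - 4319164/(832*(-511) - 318) = (20**2*(213 + 4*(20**2)**2 + 853*20**2))*(1/254702) - 4319164/(-425152 - 318) = (400*(213 + 4*400**2 + 853*400))*(1/254702) - 4319164/(-425470) = (400*(213 + 4*160000 + 341200))*(1/254702) - 4319164*(-1/425470) = (400*(213 + 640000 + 341200))*(1/254702) + 2159582/212735 = (400*981413)*(1/254702) + 2159582/212735 = 392565200*(1/254702) + 2159582/212735 = 196282600/127351 + 2159582/212735 = 42031203838282/27092014985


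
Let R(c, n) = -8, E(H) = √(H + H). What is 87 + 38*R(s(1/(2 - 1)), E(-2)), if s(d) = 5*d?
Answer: -217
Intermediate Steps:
E(H) = √2*√H (E(H) = √(2*H) = √2*√H)
87 + 38*R(s(1/(2 - 1)), E(-2)) = 87 + 38*(-8) = 87 - 304 = -217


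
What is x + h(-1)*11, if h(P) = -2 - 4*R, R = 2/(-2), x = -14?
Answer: 8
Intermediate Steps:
R = -1 (R = 2*(-½) = -1)
h(P) = 2 (h(P) = -2 - 4*(-1) = -2 + 4 = 2)
x + h(-1)*11 = -14 + 2*11 = -14 + 22 = 8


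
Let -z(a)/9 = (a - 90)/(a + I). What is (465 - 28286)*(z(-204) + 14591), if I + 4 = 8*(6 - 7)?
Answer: -1622381615/4 ≈ -4.0560e+8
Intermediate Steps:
I = -12 (I = -4 + 8*(6 - 7) = -4 + 8*(-1) = -4 - 8 = -12)
z(a) = -9*(-90 + a)/(-12 + a) (z(a) = -9*(a - 90)/(a - 12) = -9*(-90 + a)/(-12 + a))
(465 - 28286)*(z(-204) + 14591) = (465 - 28286)*(9*(90 - 1*(-204))/(-12 - 204) + 14591) = -27821*(9*(90 + 204)/(-216) + 14591) = -27821*(9*(-1/216)*294 + 14591) = -27821*(-49/4 + 14591) = -27821*58315/4 = -1622381615/4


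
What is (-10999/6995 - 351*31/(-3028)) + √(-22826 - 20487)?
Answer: 42807623/21180860 + I*√43313 ≈ 2.0211 + 208.12*I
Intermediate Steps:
(-10999/6995 - 351*31/(-3028)) + √(-22826 - 20487) = (-10999*1/6995 - 10881*(-1/3028)) + √(-43313) = (-10999/6995 + 10881/3028) + I*√43313 = 42807623/21180860 + I*√43313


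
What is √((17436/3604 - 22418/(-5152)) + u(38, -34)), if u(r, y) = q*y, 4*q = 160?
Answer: I*√454795140870287/580244 ≈ 36.753*I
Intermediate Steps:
q = 40 (q = (¼)*160 = 40)
u(r, y) = 40*y
√((17436/3604 - 22418/(-5152)) + u(38, -34)) = √((17436/3604 - 22418/(-5152)) + 40*(-34)) = √((17436*(1/3604) - 22418*(-1/5152)) - 1360) = √((4359/901 + 11209/2576) - 1360) = √(21328093/2320976 - 1360) = √(-3135199267/2320976) = I*√454795140870287/580244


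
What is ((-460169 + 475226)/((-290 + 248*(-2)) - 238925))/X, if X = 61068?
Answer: -717/697079588 ≈ -1.0286e-6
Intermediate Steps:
((-460169 + 475226)/((-290 + 248*(-2)) - 238925))/X = ((-460169 + 475226)/((-290 + 248*(-2)) - 238925))/61068 = (15057/((-290 - 496) - 238925))*(1/61068) = (15057/(-786 - 238925))*(1/61068) = (15057/(-239711))*(1/61068) = (15057*(-1/239711))*(1/61068) = -15057/239711*1/61068 = -717/697079588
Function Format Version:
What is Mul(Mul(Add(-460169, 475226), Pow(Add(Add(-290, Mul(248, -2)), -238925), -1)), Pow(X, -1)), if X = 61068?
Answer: Rational(-717, 697079588) ≈ -1.0286e-6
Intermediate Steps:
Mul(Mul(Add(-460169, 475226), Pow(Add(Add(-290, Mul(248, -2)), -238925), -1)), Pow(X, -1)) = Mul(Mul(Add(-460169, 475226), Pow(Add(Add(-290, Mul(248, -2)), -238925), -1)), Pow(61068, -1)) = Mul(Mul(15057, Pow(Add(Add(-290, -496), -238925), -1)), Rational(1, 61068)) = Mul(Mul(15057, Pow(Add(-786, -238925), -1)), Rational(1, 61068)) = Mul(Mul(15057, Pow(-239711, -1)), Rational(1, 61068)) = Mul(Mul(15057, Rational(-1, 239711)), Rational(1, 61068)) = Mul(Rational(-15057, 239711), Rational(1, 61068)) = Rational(-717, 697079588)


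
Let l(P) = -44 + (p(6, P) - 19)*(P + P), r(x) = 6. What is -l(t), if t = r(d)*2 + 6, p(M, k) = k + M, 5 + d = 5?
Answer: -136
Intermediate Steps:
d = 0 (d = -5 + 5 = 0)
p(M, k) = M + k
t = 18 (t = 6*2 + 6 = 12 + 6 = 18)
l(P) = -44 + 2*P*(-13 + P) (l(P) = -44 + ((6 + P) - 19)*(P + P) = -44 + (-13 + P)*(2*P) = -44 + 2*P*(-13 + P))
-l(t) = -(-44 - 26*18 + 2*18²) = -(-44 - 468 + 2*324) = -(-44 - 468 + 648) = -1*136 = -136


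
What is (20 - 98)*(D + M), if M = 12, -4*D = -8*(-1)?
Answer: -780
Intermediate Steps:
D = -2 (D = -(-2)*(-1) = -¼*8 = -2)
(20 - 98)*(D + M) = (20 - 98)*(-2 + 12) = -78*10 = -780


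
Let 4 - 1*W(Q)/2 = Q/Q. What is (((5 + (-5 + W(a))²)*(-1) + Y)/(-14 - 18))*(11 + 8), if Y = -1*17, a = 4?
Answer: 437/32 ≈ 13.656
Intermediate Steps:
W(Q) = 6 (W(Q) = 8 - 2*Q/Q = 8 - 2*1 = 8 - 2 = 6)
Y = -17
(((5 + (-5 + W(a))²)*(-1) + Y)/(-14 - 18))*(11 + 8) = (((5 + (-5 + 6)²)*(-1) - 17)/(-14 - 18))*(11 + 8) = (((5 + 1²)*(-1) - 17)/(-32))*19 = (((5 + 1)*(-1) - 17)*(-1/32))*19 = ((6*(-1) - 17)*(-1/32))*19 = ((-6 - 17)*(-1/32))*19 = -23*(-1/32)*19 = (23/32)*19 = 437/32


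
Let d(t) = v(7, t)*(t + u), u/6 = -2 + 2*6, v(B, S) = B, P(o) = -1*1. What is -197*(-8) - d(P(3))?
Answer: 1163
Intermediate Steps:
P(o) = -1
u = 60 (u = 6*(-2 + 2*6) = 6*(-2 + 12) = 6*10 = 60)
d(t) = 420 + 7*t (d(t) = 7*(t + 60) = 7*(60 + t) = 420 + 7*t)
-197*(-8) - d(P(3)) = -197*(-8) - (420 + 7*(-1)) = 1576 - (420 - 7) = 1576 - 1*413 = 1576 - 413 = 1163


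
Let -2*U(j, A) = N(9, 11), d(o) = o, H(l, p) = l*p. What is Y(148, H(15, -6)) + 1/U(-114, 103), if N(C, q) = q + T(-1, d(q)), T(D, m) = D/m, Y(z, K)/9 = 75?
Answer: 40489/60 ≈ 674.82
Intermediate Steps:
Y(z, K) = 675 (Y(z, K) = 9*75 = 675)
N(C, q) = q - 1/q
U(j, A) = -60/11 (U(j, A) = -(11 - 1/11)/2 = -½*120/11 = -60/11)
Y(148, H(15, -6)) + 1/U(-114, 103) = 675 + 1/(-60/11) = 675 - 11/60 = 40489/60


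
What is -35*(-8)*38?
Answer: 10640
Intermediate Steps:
-35*(-8)*38 = -7*(-40)*38 = 280*38 = 10640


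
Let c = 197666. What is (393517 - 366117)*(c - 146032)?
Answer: 1414771600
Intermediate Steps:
(393517 - 366117)*(c - 146032) = (393517 - 366117)*(197666 - 146032) = 27400*51634 = 1414771600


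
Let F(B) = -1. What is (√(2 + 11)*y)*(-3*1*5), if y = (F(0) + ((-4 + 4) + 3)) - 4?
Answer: 30*√13 ≈ 108.17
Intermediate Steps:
y = -2 (y = (-1 + ((-4 + 4) + 3)) - 4 = (-1 + (0 + 3)) - 4 = (-1 + 3) - 4 = 2 - 4 = -2)
(√(2 + 11)*y)*(-3*1*5) = (√(2 + 11)*(-2))*(-3*1*5) = (√13*(-2))*(-3*5) = -2*√13*(-15) = 30*√13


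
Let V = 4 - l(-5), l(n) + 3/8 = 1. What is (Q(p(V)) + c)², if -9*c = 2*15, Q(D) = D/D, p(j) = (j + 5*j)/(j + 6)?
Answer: 49/9 ≈ 5.4444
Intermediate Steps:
l(n) = 5/8 (l(n) = -3/8 + 1 = 5/8)
V = 27/8 (V = 4 - 1*5/8 = 4 - 5/8 = 27/8 ≈ 3.3750)
p(j) = 6*j/(6 + j) (p(j) = (6*j)/(6 + j) = 6*j/(6 + j))
Q(D) = 1
c = -10/3 (c = -2*15/9 = -⅑*30 = -10/3 ≈ -3.3333)
(Q(p(V)) + c)² = (1 - 10/3)² = (-7/3)² = 49/9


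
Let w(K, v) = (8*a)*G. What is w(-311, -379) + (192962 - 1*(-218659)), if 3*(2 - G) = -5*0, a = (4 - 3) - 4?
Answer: 411573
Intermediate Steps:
a = -3 (a = 1 - 4 = -3)
G = 2 (G = 2 - (-5)*0/3 = 2 - ⅓*0 = 2 + 0 = 2)
w(K, v) = -48 (w(K, v) = (8*(-3))*2 = -24*2 = -48)
w(-311, -379) + (192962 - 1*(-218659)) = -48 + (192962 - 1*(-218659)) = -48 + (192962 + 218659) = -48 + 411621 = 411573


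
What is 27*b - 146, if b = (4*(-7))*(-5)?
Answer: 3634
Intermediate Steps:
b = 140 (b = -28*(-5) = 140)
27*b - 146 = 27*140 - 146 = 3780 - 146 = 3634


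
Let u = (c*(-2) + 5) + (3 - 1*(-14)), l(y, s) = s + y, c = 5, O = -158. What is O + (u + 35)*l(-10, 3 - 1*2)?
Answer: -581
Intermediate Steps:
u = 12 (u = (5*(-2) + 5) + (3 - 1*(-14)) = (-10 + 5) + (3 + 14) = -5 + 17 = 12)
O + (u + 35)*l(-10, 3 - 1*2) = -158 + (12 + 35)*((3 - 1*2) - 10) = -158 + 47*((3 - 2) - 10) = -158 + 47*(1 - 10) = -158 + 47*(-9) = -158 - 423 = -581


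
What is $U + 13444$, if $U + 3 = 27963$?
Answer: $41404$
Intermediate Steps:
$U = 27960$ ($U = -3 + 27963 = 27960$)
$U + 13444 = 27960 + 13444 = 41404$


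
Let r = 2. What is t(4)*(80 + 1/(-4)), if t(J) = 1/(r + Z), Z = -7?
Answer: -319/20 ≈ -15.950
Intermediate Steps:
t(J) = -⅕ (t(J) = 1/(2 - 7) = 1/(-5) = -⅕)
t(4)*(80 + 1/(-4)) = -(80 + 1/(-4))/5 = -(80 - ¼)/5 = -⅕*319/4 = -319/20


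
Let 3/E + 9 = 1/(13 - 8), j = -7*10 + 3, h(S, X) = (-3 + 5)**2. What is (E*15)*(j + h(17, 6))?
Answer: 14175/44 ≈ 322.16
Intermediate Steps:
h(S, X) = 4 (h(S, X) = 2**2 = 4)
j = -67 (j = -70 + 3 = -67)
E = -15/44 (E = 3/(-9 + 1/(13 - 8)) = 3/(-9 + 1/5) = 3/(-44/5) = 3*(-5/44) = -15/44 ≈ -0.34091)
(E*15)*(j + h(17, 6)) = (-15/44*15)*(-67 + 4) = -225/44*(-63) = 14175/44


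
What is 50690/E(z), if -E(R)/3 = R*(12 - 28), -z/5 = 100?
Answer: -5069/2400 ≈ -2.1121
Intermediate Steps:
z = -500 (z = -5*100 = -500)
E(R) = 48*R (E(R) = -3*R*(12 - 28) = -3*R*(-16) = -(-48)*R = 48*R)
50690/E(z) = 50690/((48*(-500))) = 50690/(-24000) = 50690*(-1/24000) = -5069/2400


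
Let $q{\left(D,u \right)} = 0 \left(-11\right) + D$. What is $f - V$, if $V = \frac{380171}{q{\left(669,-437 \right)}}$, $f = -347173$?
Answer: $- \frac{232638908}{669} \approx -3.4774 \cdot 10^{5}$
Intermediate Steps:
$q{\left(D,u \right)} = D$ ($q{\left(D,u \right)} = 0 + D = D$)
$V = \frac{380171}{669} \approx 568.27$
$f - V = -347173 - \frac{380171}{669} = - \frac{232638908}{669}$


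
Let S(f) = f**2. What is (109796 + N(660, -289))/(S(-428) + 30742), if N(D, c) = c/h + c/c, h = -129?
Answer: 7082051/13798227 ≈ 0.51326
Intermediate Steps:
N(D, c) = 1 - c/129 (N(D, c) = c/(-129) + c/c = c*(-1/129) + 1 = -c/129 + 1 = 1 - c/129)
(109796 + N(660, -289))/(S(-428) + 30742) = (109796 + (1 - 1/129*(-289)))/((-428)**2 + 30742) = (109796 + (1 + 289/129))/(183184 + 30742) = (109796 + 418/129)/213926 = (14164102/129)*(1/213926) = 7082051/13798227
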